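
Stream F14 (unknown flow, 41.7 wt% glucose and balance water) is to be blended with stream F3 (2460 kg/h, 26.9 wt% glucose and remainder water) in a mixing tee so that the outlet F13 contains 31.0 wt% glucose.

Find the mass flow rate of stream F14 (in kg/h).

Let F14 be the unknown flow. Total out = 2460 + F14.
glucose balance: 661.74 + 0.417·F14 = 0.310·(2460 + F14)
(0.417 − 0.310)·F14 = 0.310×2460 − 661.74 = 100.86
F14 = 100.86 / 0.107 = 942.62 kg/h

942.6 kg/h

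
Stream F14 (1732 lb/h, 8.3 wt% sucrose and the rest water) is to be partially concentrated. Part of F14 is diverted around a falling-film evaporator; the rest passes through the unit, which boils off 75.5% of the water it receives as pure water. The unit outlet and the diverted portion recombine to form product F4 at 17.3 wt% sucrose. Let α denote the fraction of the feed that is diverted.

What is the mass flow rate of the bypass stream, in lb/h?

All 1732×0.083 = 143.76 lb/h of sucrose reaches F4, so F4 = 143.76/0.173 = 830.96 lb/h and vapour = 901.04 lb/h.
The evaporator receives (1−α)·1732 of feed at 0.917 water and removes 0.755 of that water:
0.755×0.917×(1−α)×1732 = 901.04
(1−α) = 901.04/1199.1 = 0.7514;  α = 0.2486.
Bypass flow = 0.2486×1732 = 430.55 lb/h.

430.5 lb/h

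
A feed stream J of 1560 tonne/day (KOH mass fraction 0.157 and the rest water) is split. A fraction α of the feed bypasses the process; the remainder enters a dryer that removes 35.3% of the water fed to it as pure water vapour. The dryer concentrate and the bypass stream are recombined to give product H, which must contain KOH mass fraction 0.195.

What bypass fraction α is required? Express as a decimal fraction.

All 1560×0.157 = 244.92 tonne/day of KOH reaches H, so H = 244.92/0.195 = 1256 tonne/day and vapour = 304 tonne/day.
The evaporator receives (1−α)·1560 of feed at 0.843 water and removes 0.353 of that water:
0.353×0.843×(1−α)×1560 = 304
(1−α) = 304/464.22 = 0.6549;  α = 0.3451.

0.345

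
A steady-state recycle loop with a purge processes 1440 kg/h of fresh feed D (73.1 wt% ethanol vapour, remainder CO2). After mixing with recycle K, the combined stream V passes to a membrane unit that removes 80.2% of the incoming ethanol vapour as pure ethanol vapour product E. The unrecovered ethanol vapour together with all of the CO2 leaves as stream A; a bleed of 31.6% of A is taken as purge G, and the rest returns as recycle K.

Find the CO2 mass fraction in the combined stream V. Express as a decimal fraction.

CO2 enters only via D and leaves only via the purge: 1440×0.269 = 0.316×(CO2 in A), and the membrane unit passes all CO2, so CO2 in V = CO2 in A = 1225.8 kg/h.
ethanol vapour in V: m_A = 1440×0.731 + (1−0.316)·(1−0.802)·m_A, so m_A = 1052.6/0.8646 = 1217.5 kg/h.
V = 1217.5 + 1225.8 = 2443.4 kg/h.
CO2 fraction in V = 1225.8/2443.4 = 0.502.

0.502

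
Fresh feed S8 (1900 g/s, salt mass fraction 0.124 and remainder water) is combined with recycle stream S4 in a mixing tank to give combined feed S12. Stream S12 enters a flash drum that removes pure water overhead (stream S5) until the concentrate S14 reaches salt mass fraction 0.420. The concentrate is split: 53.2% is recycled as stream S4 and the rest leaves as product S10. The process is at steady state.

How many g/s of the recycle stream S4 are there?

Overall salt balance (none leaves overhead): salt in fresh feed = salt in product, i.e. 1900×0.124 = (1−0.532)·S14·0.420.
S14 = 235.6/(0.420×0.468) = 1198.6 g/s.
Recycle S4 = 0.532×1198.6 = 637.66 g/s.

637.7 g/s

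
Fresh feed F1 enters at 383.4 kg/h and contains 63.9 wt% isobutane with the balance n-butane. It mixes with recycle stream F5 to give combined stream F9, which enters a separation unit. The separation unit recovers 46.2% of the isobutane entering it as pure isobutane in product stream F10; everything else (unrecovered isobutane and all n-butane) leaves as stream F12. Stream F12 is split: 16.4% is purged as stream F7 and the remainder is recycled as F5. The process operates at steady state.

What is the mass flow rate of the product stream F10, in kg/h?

205.7 kg/h

isobutane in F9: m_A = 383.4×0.639 + (1−0.164)·(1−0.462)·m_A, so m_A = 244.99/0.5502 = 445.25 kg/h.
Product F10 = 0.462×445.25 = 205.71 kg/h.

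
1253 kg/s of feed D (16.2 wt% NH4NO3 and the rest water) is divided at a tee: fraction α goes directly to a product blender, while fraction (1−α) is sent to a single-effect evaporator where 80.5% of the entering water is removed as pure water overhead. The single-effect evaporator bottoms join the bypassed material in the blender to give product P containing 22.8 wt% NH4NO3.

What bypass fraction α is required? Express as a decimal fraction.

All 1253×0.162 = 202.99 kg/s of NH4NO3 reaches P, so P = 202.99/0.228 = 890.29 kg/s and vapour = 362.71 kg/s.
The evaporator receives (1−α)·1253 of feed at 0.838 water and removes 0.805 of that water:
0.805×0.838×(1−α)×1253 = 362.71
(1−α) = 362.71/845.26 = 0.4291;  α = 0.5709.

0.571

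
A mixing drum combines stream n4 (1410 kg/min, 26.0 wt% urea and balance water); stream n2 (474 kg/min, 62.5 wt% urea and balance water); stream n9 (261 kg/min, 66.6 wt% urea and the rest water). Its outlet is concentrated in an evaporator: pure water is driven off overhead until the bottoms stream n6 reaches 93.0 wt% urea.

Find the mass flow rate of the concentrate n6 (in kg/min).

urea entering = 1410×0.260 + 474×0.625 + 261×0.666 = 836.68 kg/min.
All urea reports to n6, so n6 = 836.68/0.930 = 899.65 kg/min.

899.7 kg/min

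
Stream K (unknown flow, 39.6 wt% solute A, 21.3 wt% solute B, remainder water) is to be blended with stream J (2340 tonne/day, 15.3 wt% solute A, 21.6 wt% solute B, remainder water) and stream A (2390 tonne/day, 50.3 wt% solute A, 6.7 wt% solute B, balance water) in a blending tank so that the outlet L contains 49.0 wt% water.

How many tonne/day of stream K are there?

1884 tonne/day

Let K be the unknown flow. Total out = 4730 + K.
water balance: 2504.2 + 0.391·K = 0.490·(4730 + K)
(0.391 − 0.490)·K = 0.490×4730 − 2504.2 = -186.54
K = -186.54 / -0.099 = 1884.2 tonne/day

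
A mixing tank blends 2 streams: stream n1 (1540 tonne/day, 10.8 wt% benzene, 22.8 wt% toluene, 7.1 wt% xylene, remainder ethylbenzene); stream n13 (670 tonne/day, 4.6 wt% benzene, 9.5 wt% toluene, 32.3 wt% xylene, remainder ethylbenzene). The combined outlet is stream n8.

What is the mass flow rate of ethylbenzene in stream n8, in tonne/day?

ethylbenzene out = ethylbenzene in = 1540×0.593 + 670×0.536 = 1272.3 tonne/day.

1272 tonne/day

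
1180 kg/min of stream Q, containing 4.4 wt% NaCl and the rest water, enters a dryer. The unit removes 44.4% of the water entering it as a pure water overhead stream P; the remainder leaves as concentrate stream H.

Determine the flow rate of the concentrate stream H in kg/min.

water entering = 1180×0.956 = 1128.1 kg/min; overhead removed = 0.444×1128.1 = 500.87 kg/min.
Concentrate = 1180 − 500.87 = 679.13 kg/min.

679.1 kg/min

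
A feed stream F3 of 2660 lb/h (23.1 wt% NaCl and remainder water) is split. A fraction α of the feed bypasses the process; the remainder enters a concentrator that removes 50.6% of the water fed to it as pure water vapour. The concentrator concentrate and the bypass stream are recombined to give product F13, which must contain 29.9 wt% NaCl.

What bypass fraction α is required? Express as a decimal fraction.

All 2660×0.231 = 614.46 lb/h of NaCl reaches F13, so F13 = 614.46/0.299 = 2055.1 lb/h and vapour = 604.95 lb/h.
The evaporator receives (1−α)·2660 of feed at 0.769 water and removes 0.506 of that water:
0.506×0.769×(1−α)×2660 = 604.95
(1−α) = 604.95/1035 = 0.5845;  α = 0.4155.

0.416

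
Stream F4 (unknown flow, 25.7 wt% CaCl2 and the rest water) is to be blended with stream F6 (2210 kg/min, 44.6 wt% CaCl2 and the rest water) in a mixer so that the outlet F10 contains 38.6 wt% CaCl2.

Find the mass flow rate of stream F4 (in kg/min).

1028 kg/min

Let F4 be the unknown flow. Total out = 2210 + F4.
CaCl2 balance: 985.66 + 0.257·F4 = 0.386·(2210 + F4)
(0.257 − 0.386)·F4 = 0.386×2210 − 985.66 = -132.6
F4 = -132.6 / -0.129 = 1027.9 kg/min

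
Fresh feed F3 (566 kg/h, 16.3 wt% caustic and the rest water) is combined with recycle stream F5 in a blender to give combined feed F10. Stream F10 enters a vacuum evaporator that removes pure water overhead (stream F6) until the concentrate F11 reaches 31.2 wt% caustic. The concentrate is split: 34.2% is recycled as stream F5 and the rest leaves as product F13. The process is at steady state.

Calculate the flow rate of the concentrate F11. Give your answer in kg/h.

Overall caustic balance (none leaves overhead): caustic in fresh feed = caustic in product, i.e. 566×0.163 = (1−0.342)·F11·0.312.
F11 = 92.258/(0.312×0.658) = 449.39 kg/h.

449.4 kg/h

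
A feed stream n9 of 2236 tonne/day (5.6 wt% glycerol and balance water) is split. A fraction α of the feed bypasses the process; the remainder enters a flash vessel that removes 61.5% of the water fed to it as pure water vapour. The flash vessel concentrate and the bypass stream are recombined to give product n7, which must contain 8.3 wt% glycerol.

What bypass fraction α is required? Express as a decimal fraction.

0.440

All 2236×0.056 = 125.22 tonne/day of glycerol reaches n7, so n7 = 125.22/0.083 = 1508.6 tonne/day and vapour = 727.37 tonne/day.
The evaporator receives (1−α)·2236 of feed at 0.944 water and removes 0.615 of that water:
0.615×0.944×(1−α)×2236 = 727.37
(1−α) = 727.37/1298.1 = 0.5603;  α = 0.4397.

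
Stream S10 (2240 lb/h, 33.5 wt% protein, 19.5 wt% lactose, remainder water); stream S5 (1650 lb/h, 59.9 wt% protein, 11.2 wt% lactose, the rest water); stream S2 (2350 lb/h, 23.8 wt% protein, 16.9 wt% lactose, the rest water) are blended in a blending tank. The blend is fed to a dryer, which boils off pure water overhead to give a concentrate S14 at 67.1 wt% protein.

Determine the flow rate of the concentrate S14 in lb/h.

3425 lb/h

protein entering = 2240×0.335 + 1650×0.599 + 2350×0.238 = 2298.1 lb/h.
All protein reports to S14, so S14 = 2298.1/0.671 = 3424.8 lb/h.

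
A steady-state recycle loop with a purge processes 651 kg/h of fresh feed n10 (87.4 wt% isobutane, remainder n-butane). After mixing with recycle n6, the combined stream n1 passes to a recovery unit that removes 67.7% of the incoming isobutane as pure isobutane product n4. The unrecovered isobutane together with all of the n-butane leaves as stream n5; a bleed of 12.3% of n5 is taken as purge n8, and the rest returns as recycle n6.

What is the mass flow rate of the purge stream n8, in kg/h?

n-butane enters only via n10 and leaves only via the purge: 651×0.126 = 0.123×(n-butane in n5), and the recovery unit passes all n-butane, so n-butane in n1 = n-butane in n5 = 666.88 kg/h.
isobutane in n1: m_A = 651×0.874 + (1−0.123)·(1−0.677)·m_A, so m_A = 568.97/0.7167 = 793.85 kg/h.
n5 = (1−0.677)×793.85 + 666.88 = 923.29 kg/h.
Purge n8 = 0.123×923.29 = 113.56 kg/h.

113.6 kg/h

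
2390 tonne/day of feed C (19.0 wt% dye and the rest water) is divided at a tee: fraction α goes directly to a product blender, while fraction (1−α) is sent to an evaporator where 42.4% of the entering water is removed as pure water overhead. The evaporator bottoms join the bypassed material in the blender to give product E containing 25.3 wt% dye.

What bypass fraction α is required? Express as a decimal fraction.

0.275

All 2390×0.190 = 454.1 tonne/day of dye reaches E, so E = 454.1/0.253 = 1794.9 tonne/day and vapour = 595.14 tonne/day.
The evaporator receives (1−α)·2390 of feed at 0.810 water and removes 0.424 of that water:
0.424×0.810×(1−α)×2390 = 595.14
(1−α) = 595.14/820.82 = 0.7251;  α = 0.2749.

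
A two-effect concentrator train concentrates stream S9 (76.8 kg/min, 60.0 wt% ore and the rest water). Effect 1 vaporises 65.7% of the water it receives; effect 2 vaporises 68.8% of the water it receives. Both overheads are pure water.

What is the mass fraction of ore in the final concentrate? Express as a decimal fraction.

0.933

water in feed = 76.8×0.400 = 30.72 kg/min.
After stage 1: water left = (1−0.657)×30.72 = 10.537; stream total = 56.617 kg/min.
After stage 2: water left = (1−0.688)×10.537 = 3.2875; final concentrate = 49.368 kg/min.
ore fraction = 46.08/49.368 = 0.933.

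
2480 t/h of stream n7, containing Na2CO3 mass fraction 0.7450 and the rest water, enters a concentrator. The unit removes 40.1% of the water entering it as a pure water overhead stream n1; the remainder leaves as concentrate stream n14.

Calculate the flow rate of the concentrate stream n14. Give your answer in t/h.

2226 t/h

water entering = 2480×0.255 = 632.4 t/h; overhead removed = 0.401×632.4 = 253.59 t/h.
Concentrate = 2480 − 253.59 = 2226.4 t/h.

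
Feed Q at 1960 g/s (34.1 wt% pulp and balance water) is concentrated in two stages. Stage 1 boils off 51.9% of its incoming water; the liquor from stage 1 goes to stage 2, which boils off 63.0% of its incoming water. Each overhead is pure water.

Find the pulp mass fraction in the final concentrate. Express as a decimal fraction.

0.7441

water in feed = 1960×0.659 = 1291.6 g/s.
After stage 1: water left = (1−0.519)×1291.6 = 621.28; stream total = 1289.6 g/s.
After stage 2: water left = (1−0.630)×621.28 = 229.87; final concentrate = 898.23 g/s.
pulp fraction = 668.36/898.23 = 0.7441.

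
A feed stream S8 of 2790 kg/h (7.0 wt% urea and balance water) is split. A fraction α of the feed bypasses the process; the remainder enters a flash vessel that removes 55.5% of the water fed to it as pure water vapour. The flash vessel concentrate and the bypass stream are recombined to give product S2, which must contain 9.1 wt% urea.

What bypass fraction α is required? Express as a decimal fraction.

0.553

All 2790×0.070 = 195.3 kg/h of urea reaches S2, so S2 = 195.3/0.091 = 2146.2 kg/h and vapour = 643.85 kg/h.
The evaporator receives (1−α)·2790 of feed at 0.930 water and removes 0.555 of that water:
0.555×0.930×(1−α)×2790 = 643.85
(1−α) = 643.85/1440.1 = 0.4471;  α = 0.5529.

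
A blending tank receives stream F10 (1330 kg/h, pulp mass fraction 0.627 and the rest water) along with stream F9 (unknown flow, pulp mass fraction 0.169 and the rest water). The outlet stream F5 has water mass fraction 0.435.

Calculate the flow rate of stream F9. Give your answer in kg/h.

208.2 kg/h

Let F9 be the unknown flow. Total out = 1330 + F9.
water balance: 496.09 + 0.831·F9 = 0.435·(1330 + F9)
(0.831 − 0.435)·F9 = 0.435×1330 − 496.09 = 82.46
F9 = 82.46 / 0.396 = 208.23 kg/h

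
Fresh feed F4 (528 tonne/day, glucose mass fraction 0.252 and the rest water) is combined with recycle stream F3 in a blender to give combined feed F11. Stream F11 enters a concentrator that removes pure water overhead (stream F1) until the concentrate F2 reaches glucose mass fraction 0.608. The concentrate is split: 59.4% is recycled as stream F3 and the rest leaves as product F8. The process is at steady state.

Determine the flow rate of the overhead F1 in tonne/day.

309.2 tonne/day

Overall glucose balance (none leaves overhead): glucose in fresh feed = glucose in product, i.e. 528×0.252 = (1−0.594)·F2·0.608.
F2 = 133.06/(0.608×0.406) = 539.02 tonne/day.
Recycle F3 = 0.594×539.02 = 320.18 tonne/day.
Combined feed F11 = 528 + 320.18 = 848.18 tonne/day.
Overhead F1 = F11 − F2 = 848.18 − 539.02 = 309.16 tonne/day.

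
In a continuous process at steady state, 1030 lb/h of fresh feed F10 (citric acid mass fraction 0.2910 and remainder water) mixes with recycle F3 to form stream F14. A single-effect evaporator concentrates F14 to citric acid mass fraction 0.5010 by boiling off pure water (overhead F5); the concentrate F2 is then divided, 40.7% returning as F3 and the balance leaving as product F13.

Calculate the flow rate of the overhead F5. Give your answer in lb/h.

431.7 lb/h

Overall citric acid balance (none leaves overhead): citric acid in fresh feed = citric acid in product, i.e. 1030×0.291 = (1−0.407)·F2·0.501.
F2 = 299.73/(0.501×0.593) = 1008.9 lb/h.
Recycle F3 = 0.407×1008.9 = 410.61 lb/h.
Combined feed F14 = 1030 + 410.61 = 1440.6 lb/h.
Overhead F5 = F14 − F2 = 1440.6 − 1008.9 = 431.74 lb/h.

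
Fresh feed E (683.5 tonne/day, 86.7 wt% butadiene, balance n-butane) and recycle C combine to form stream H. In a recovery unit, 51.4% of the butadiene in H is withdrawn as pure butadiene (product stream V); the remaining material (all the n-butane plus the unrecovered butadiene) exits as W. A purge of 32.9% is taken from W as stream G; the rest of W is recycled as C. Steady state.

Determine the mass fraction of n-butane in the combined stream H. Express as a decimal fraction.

0.239

n-butane enters only via E and leaves only via the purge: 683.5×0.133 = 0.329×(n-butane in W), and the recovery unit passes all n-butane, so n-butane in H = n-butane in W = 276.31 tonne/day.
butadiene in H: m_A = 683.5×0.867 + (1−0.329)·(1−0.514)·m_A, so m_A = 592.59/0.6739 = 879.36 tonne/day.
H = 879.36 + 276.31 = 1155.7 tonne/day.
n-butane fraction in H = 276.31/1155.7 = 0.239.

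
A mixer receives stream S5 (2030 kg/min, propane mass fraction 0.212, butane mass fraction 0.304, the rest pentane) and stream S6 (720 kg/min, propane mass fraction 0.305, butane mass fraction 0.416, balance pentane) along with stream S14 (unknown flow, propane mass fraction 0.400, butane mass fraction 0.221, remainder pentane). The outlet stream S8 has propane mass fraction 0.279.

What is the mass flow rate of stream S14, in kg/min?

Let S14 be the unknown flow. Total out = 2750 + S14.
propane balance: 649.96 + 0.400·S14 = 0.279·(2750 + S14)
(0.400 − 0.279)·S14 = 0.279×2750 − 649.96 = 117.29
S14 = 117.29 / 0.121 = 969.34 kg/min

969.3 kg/min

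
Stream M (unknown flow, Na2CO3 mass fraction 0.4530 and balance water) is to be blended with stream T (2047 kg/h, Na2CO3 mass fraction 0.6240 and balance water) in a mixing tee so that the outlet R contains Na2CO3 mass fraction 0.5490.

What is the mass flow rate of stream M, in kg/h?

Let M be the unknown flow. Total out = 2047 + M.
Na2CO3 balance: 1277.3 + 0.453·M = 0.549·(2047 + M)
(0.453 − 0.549)·M = 0.549×2047 − 1277.3 = -153.52
M = -153.52 / -0.096 = 1599.2 kg/h

1599 kg/h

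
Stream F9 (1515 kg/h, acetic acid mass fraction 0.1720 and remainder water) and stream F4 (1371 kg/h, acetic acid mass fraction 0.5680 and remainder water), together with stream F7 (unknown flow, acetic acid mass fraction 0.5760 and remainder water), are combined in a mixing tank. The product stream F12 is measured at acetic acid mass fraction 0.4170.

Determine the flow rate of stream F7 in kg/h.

1032 kg/h

Let F7 be the unknown flow. Total out = 2886 + F7.
acetic acid balance: 1039.3 + 0.576·F7 = 0.417·(2886 + F7)
(0.576 − 0.417)·F7 = 0.417×2886 − 1039.3 = 164.15
F7 = 164.15 / 0.159 = 1032.4 kg/h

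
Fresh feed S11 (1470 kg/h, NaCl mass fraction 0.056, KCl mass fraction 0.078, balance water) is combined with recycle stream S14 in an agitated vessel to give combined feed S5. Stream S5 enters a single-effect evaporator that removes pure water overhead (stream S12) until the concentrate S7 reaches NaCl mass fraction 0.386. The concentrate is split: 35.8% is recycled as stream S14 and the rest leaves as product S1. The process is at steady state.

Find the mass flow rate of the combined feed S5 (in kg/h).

Overall NaCl balance (none leaves overhead): NaCl in fresh feed = NaCl in product, i.e. 1470×0.056 = (1−0.358)·S7·0.386.
S7 = 82.32/(0.386×0.642) = 332.19 kg/h.
Recycle S14 = 0.358×332.19 = 118.92 kg/h.
Combined feed S5 = 1470 + 118.92 = 1588.9 kg/h.

1589 kg/h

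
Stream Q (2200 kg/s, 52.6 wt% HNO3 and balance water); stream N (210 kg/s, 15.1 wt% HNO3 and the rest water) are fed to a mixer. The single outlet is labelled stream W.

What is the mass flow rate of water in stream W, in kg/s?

water out = water in = 2200×0.474 + 210×0.849 = 1221.1 kg/s.

1221 kg/s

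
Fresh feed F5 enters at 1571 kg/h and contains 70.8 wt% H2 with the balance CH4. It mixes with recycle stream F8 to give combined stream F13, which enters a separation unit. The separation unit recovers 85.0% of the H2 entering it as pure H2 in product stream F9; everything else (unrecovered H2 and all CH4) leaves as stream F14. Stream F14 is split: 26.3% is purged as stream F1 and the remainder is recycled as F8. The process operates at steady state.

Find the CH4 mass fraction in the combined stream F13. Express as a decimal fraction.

0.5824

CH4 enters only via F5 and leaves only via the purge: 1571×0.292 = 0.263×(CH4 in F14), and the separation unit passes all CH4, so CH4 in F13 = CH4 in F14 = 1744.2 kg/h.
H2 in F13: m_A = 1571×0.708 + (1−0.263)·(1−0.850)·m_A, so m_A = 1112.3/0.8894 = 1250.5 kg/h.
F13 = 1250.5 + 1744.2 = 2994.7 kg/h.
CH4 fraction in F13 = 1744.2/2994.7 = 0.5824.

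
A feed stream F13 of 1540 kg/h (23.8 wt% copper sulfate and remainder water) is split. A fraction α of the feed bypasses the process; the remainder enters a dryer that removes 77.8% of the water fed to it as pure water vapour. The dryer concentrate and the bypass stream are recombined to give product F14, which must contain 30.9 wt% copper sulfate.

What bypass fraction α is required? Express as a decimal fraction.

All 1540×0.238 = 366.52 kg/h of copper sulfate reaches F14, so F14 = 366.52/0.309 = 1186.1 kg/h and vapour = 353.85 kg/h.
The evaporator receives (1−α)·1540 of feed at 0.762 water and removes 0.778 of that water:
0.778×0.762×(1−α)×1540 = 353.85
(1−α) = 353.85/912.97 = 0.3876;  α = 0.6124.

0.612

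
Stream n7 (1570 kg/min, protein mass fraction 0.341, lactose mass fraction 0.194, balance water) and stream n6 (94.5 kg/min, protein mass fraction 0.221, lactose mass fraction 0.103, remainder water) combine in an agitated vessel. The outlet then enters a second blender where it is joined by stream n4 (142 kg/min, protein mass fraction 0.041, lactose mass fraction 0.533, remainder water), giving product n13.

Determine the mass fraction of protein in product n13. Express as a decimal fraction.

0.311

Overall, product flow = 1806.5 kg/min.
protein in = 1570×0.341 + 94.5×0.221 + 142×0.041 = 562.08 kg/min.
protein fraction in n13 = 0.311.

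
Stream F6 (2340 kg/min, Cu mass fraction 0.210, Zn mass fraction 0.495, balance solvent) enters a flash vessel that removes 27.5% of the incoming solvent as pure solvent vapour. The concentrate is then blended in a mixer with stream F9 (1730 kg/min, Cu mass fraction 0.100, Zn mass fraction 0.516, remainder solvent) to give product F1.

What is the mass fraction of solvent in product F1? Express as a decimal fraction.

0.300

Vapour removed = 0.275×0.295×2340 = 189.83 kg/min; concentrate = 2150.2 kg/min.
solvent reaching the mixer = 500.47 (from concentrate) + 1730×0.384 = 1164.8 kg/min.
Product flow = 2150.2 + 1730 = 3880.2 kg/min; solvent fraction = 0.300.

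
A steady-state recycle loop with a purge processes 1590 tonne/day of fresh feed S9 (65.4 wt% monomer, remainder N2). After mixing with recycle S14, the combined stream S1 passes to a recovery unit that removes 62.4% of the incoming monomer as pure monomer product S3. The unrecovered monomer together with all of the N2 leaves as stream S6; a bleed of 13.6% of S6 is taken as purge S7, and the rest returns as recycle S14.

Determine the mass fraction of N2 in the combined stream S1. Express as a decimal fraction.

0.724

N2 enters only via S9 and leaves only via the purge: 1590×0.346 = 0.136×(N2 in S6), and the recovery unit passes all N2, so N2 in S1 = N2 in S6 = 4045.1 tonne/day.
monomer in S1: m_A = 1590×0.654 + (1−0.136)·(1−0.624)·m_A, so m_A = 1039.9/0.6751 = 1540.2 tonne/day.
S1 = 1540.2 + 4045.1 = 5585.4 tonne/day.
N2 fraction in S1 = 4045.1/5585.4 = 0.724.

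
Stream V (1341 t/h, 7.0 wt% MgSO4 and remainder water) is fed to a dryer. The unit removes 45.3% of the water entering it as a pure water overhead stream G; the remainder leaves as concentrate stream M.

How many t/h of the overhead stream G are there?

water entering = 1341×0.930 = 1247.1 t/h; overhead removed = 0.453×1247.1 = 564.95 t/h.

564.9 t/h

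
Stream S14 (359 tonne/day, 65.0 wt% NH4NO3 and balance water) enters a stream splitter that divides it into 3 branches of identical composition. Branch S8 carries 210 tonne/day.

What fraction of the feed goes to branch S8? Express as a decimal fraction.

0.585

Fraction to S8 = 210/359 = 0.5850.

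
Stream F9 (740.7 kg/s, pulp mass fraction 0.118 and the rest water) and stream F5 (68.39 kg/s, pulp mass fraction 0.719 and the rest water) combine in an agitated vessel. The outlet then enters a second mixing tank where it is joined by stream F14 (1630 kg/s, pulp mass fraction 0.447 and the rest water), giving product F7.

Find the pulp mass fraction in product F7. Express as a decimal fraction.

0.355

Overall, product flow = 2439.1 kg/s.
pulp in = 740.7×0.118 + 68.39×0.719 + 1630×0.447 = 865.19 kg/s.
pulp fraction in F7 = 0.355.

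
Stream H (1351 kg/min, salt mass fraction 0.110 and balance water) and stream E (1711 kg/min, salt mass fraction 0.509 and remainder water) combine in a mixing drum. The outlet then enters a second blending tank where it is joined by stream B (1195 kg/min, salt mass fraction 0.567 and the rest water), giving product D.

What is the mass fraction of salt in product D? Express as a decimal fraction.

Overall, product flow = 4257 kg/min.
salt in = 1351×0.110 + 1711×0.509 + 1195×0.567 = 1697.1 kg/min.
salt fraction in D = 0.399.

0.399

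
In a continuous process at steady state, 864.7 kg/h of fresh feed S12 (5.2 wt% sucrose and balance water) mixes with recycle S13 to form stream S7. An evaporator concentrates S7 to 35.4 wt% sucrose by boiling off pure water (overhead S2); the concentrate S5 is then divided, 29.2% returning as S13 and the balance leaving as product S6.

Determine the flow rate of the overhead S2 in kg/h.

737.7 kg/h

Overall sucrose balance (none leaves overhead): sucrose in fresh feed = sucrose in product, i.e. 864.7×0.052 = (1−0.292)·S5·0.354.
S5 = 44.964/(0.354×0.708) = 179.4 kg/h.
Recycle S13 = 0.292×179.4 = 52.386 kg/h.
Combined feed S7 = 864.7 + 52.386 = 917.09 kg/h.
Overhead S2 = S7 − S5 = 917.09 − 179.4 = 737.68 kg/h.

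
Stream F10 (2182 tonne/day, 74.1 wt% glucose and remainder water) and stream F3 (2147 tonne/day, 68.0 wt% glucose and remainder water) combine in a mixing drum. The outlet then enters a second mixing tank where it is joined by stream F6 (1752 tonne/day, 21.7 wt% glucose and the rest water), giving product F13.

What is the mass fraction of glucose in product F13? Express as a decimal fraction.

Overall, product flow = 6081 tonne/day.
glucose in = 2182×0.741 + 2147×0.680 + 1752×0.217 = 3457 tonne/day.
glucose fraction in F13 = 0.568.

0.568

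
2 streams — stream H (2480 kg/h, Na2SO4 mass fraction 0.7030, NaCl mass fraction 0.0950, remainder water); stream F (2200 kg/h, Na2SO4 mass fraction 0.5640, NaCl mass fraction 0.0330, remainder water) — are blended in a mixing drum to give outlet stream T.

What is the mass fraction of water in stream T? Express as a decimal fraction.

0.2965

Total flow out = 2480 + 2200 = 4680 kg/h.
water in = 2480×0.202 + 2200×0.403 = 1387.6 kg/h.
water mass fraction in T = 1387.6/4680 = 0.2965.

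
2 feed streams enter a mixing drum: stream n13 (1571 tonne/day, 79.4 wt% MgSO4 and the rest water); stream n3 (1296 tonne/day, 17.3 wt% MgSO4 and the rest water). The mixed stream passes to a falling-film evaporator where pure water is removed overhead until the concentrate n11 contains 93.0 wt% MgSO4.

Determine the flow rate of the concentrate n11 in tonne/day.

1582 tonne/day

MgSO4 entering = 1571×0.794 + 1296×0.173 = 1471.6 tonne/day.
All MgSO4 reports to n11, so n11 = 1471.6/0.930 = 1582.3 tonne/day.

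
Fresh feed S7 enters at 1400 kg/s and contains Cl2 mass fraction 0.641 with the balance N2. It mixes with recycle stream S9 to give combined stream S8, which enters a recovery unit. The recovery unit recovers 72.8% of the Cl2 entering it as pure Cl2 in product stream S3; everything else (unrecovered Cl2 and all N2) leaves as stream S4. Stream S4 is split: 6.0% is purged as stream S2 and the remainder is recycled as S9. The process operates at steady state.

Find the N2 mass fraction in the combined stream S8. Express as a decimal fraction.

N2 enters only via S7 and leaves only via the purge: 1400×0.359 = 0.060×(N2 in S4), and the recovery unit passes all N2, so N2 in S8 = N2 in S4 = 8376.7 kg/s.
Cl2 in S8: m_A = 1400×0.641 + (1−0.060)·(1−0.728)·m_A, so m_A = 897.4/0.7443 = 1205.7 kg/s.
S8 = 1205.7 + 8376.7 = 9582.3 kg/s.
N2 fraction in S8 = 8376.7/9582.3 = 0.874.

0.874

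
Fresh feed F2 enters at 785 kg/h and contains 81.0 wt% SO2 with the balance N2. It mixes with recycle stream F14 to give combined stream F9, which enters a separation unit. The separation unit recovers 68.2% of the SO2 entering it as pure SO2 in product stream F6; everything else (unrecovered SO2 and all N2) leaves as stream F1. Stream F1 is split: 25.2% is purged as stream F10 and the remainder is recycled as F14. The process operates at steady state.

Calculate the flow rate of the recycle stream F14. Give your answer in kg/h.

641.2 kg/h

N2 enters only via F2 and leaves only via the purge: 785×0.190 = 0.252×(N2 in F1), and the separation unit passes all N2, so N2 in F9 = N2 in F1 = 591.87 kg/h.
SO2 in F9: m_A = 785×0.810 + (1−0.252)·(1−0.682)·m_A, so m_A = 635.85/0.7621 = 834.3 kg/h.
F1 = (1−0.682)×834.3 + 591.87 = 857.17 kg/h.
Recycle F14 = (1−0.252)×857.17 = 641.16 kg/h.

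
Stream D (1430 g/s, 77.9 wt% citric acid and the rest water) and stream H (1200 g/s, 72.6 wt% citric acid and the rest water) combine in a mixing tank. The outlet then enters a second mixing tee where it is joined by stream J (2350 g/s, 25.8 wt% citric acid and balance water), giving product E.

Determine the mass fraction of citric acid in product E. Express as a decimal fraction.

0.5204

Overall, product flow = 4980 g/s.
citric acid in = 1430×0.779 + 1200×0.726 + 2350×0.258 = 2591.5 g/s.
citric acid fraction in E = 0.5204.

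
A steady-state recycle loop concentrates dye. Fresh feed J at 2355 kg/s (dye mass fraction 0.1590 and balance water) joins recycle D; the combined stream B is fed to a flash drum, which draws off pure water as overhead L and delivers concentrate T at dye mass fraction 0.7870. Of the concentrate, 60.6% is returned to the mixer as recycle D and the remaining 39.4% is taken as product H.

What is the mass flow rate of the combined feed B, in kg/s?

3087 kg/s

Overall dye balance (none leaves overhead): dye in fresh feed = dye in product, i.e. 2355×0.159 = (1−0.606)·T·0.787.
T = 374.44/(0.787×0.394) = 1207.6 kg/s.
Recycle D = 0.606×1207.6 = 731.8 kg/s.
Combined feed B = 2355 + 731.8 = 3086.8 kg/s.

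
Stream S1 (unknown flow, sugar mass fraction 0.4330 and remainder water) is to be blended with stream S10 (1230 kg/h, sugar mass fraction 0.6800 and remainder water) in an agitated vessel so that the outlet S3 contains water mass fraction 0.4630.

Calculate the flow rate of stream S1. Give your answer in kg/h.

1691 kg/h

Let S1 be the unknown flow. Total out = 1230 + S1.
water balance: 393.6 + 0.567·S1 = 0.463·(1230 + S1)
(0.567 − 0.463)·S1 = 0.463×1230 − 393.6 = 175.89
S1 = 175.89 / 0.104 = 1691.3 kg/h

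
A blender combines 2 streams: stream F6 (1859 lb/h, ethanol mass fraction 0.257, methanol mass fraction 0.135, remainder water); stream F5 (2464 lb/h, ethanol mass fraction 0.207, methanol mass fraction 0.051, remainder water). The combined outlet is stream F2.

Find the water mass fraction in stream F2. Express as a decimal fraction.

0.684

Total flow out = 1859 + 2464 = 4323 lb/h.
water in = 1859×0.608 + 2464×0.742 = 2958.6 lb/h.
water mass fraction in F2 = 2958.6/4323 = 0.684.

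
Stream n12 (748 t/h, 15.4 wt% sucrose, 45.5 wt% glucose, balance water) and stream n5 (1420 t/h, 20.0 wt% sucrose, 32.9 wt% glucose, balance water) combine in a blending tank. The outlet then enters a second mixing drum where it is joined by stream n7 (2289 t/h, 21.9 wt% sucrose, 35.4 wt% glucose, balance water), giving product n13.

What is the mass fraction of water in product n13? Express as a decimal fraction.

0.435

Overall, product flow = 4457 t/h.
water in = 748×0.391 + 1420×0.471 + 2289×0.427 = 1938.7 t/h.
water fraction in n13 = 0.435.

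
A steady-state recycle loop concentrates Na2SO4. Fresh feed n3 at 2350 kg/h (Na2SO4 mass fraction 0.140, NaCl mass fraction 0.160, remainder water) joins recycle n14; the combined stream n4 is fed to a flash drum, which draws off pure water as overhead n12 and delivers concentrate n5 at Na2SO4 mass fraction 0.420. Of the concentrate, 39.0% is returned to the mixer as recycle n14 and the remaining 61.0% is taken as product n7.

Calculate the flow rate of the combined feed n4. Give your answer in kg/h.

2851 kg/h

Overall Na2SO4 balance (none leaves overhead): Na2SO4 in fresh feed = Na2SO4 in product, i.e. 2350×0.140 = (1−0.390)·n5·0.420.
n5 = 329/(0.420×0.610) = 1284.2 kg/h.
Recycle n14 = 0.390×1284.2 = 500.82 kg/h.
Combined feed n4 = 2350 + 500.82 = 2850.8 kg/h.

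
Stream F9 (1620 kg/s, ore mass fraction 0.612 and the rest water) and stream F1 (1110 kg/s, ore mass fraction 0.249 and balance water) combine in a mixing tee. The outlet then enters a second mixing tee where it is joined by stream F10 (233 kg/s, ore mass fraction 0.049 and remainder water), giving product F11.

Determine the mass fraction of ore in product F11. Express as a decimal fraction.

Overall, product flow = 2963 kg/s.
ore in = 1620×0.612 + 1110×0.249 + 233×0.049 = 1279.2 kg/s.
ore fraction in F11 = 0.432.

0.432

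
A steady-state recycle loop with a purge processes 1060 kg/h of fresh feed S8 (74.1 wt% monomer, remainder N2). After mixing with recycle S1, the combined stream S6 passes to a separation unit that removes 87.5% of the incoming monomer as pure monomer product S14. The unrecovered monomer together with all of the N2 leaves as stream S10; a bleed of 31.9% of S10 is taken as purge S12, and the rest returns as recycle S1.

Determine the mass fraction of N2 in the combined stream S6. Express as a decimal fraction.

N2 enters only via S8 and leaves only via the purge: 1060×0.259 = 0.319×(N2 in S10), and the separation unit passes all N2, so N2 in S6 = N2 in S10 = 860.63 kg/h.
monomer in S6: m_A = 1060×0.741 + (1−0.319)·(1−0.875)·m_A, so m_A = 785.46/0.9149 = 858.54 kg/h.
S6 = 858.54 + 860.63 = 1719.2 kg/h.
N2 fraction in S6 = 860.63/1719.2 = 0.5006.

0.5006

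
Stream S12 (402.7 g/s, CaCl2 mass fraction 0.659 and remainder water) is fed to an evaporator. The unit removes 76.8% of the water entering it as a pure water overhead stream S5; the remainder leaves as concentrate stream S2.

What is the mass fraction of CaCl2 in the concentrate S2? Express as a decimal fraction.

0.893

CaCl2 is not removed: 402.7×0.659 = 265.38 g/s of CaCl2 enters S2.
water entering = 402.7×0.341 = 137.32 g/s; overhead removed = 0.768×137.32 = 105.46 g/s.
Concentrate = 402.7 − 105.46 = 297.24 g/s.
Mass fraction = 265.38/297.24 = 0.893.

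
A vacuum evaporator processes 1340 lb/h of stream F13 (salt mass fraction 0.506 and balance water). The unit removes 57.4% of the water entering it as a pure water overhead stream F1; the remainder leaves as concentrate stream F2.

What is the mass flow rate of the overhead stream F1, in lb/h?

380 lb/h

water entering = 1340×0.494 = 661.96 lb/h; overhead removed = 0.574×661.96 = 379.97 lb/h.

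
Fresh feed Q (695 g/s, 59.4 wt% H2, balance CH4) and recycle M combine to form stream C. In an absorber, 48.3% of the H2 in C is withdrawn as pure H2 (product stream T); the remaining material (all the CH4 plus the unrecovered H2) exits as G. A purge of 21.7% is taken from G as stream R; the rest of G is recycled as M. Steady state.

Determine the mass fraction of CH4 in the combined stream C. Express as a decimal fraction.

CH4 enters only via Q and leaves only via the purge: 695×0.406 = 0.217×(CH4 in G), and the absorber passes all CH4, so CH4 in C = CH4 in G = 1300.3 g/s.
H2 in C: m_A = 695×0.594 + (1−0.217)·(1−0.483)·m_A, so m_A = 412.83/0.5952 = 693.61 g/s.
C = 693.61 + 1300.3 = 1993.9 g/s.
CH4 fraction in C = 1300.3/1993.9 = 0.652.

0.652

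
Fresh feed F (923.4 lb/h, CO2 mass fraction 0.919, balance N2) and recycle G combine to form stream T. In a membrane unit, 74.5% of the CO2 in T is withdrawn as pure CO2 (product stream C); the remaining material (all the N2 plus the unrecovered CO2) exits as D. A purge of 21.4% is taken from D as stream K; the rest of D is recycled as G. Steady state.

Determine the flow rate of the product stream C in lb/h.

790.7 lb/h

CO2 in T: m_A = 923.4×0.919 + (1−0.214)·(1−0.745)·m_A, so m_A = 848.6/0.7996 = 1061.3 lb/h.
Product C = 0.745×1061.3 = 790.69 lb/h.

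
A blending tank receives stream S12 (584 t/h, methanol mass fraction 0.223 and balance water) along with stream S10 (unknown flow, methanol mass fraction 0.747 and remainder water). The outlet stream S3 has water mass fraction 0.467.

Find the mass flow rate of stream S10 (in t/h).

Let S10 be the unknown flow. Total out = 584 + S10.
water balance: 453.77 + 0.253·S10 = 0.467·(584 + S10)
(0.253 − 0.467)·S10 = 0.467×584 − 453.77 = -181.04
S10 = -181.04 / -0.214 = 845.98 t/h

846 t/h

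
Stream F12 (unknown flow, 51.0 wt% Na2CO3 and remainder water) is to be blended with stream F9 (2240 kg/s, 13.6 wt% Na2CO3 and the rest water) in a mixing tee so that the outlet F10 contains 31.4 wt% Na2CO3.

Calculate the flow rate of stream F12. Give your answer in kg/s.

2034 kg/s

Let F12 be the unknown flow. Total out = 2240 + F12.
Na2CO3 balance: 304.64 + 0.510·F12 = 0.314·(2240 + F12)
(0.510 − 0.314)·F12 = 0.314×2240 − 304.64 = 398.72
F12 = 398.72 / 0.196 = 2034.3 kg/s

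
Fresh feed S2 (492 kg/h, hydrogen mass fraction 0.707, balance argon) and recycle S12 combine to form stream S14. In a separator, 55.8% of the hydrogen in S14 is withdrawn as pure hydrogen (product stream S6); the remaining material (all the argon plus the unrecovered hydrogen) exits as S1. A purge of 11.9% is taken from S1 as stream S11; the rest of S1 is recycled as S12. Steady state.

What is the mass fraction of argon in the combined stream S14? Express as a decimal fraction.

0.680

argon enters only via S2 and leaves only via the purge: 492×0.293 = 0.119×(argon in S1), and the separator passes all argon, so argon in S14 = argon in S1 = 1211.4 kg/h.
hydrogen in S14: m_A = 492×0.707 + (1−0.119)·(1−0.558)·m_A, so m_A = 347.84/0.6106 = 569.68 kg/h.
S14 = 569.68 + 1211.4 = 1781.1 kg/h.
argon fraction in S14 = 1211.4/1781.1 = 0.680.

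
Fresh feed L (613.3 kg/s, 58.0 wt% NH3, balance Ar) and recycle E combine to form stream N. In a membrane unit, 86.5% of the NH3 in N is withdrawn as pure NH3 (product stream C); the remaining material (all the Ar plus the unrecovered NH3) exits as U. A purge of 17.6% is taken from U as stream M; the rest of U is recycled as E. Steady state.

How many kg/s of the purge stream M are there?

267.1 kg/s

Ar enters only via L and leaves only via the purge: 613.3×0.420 = 0.176×(Ar in U), and the membrane unit passes all Ar, so Ar in N = Ar in U = 1463.6 kg/s.
NH3 in N: m_A = 613.3×0.580 + (1−0.176)·(1−0.865)·m_A, so m_A = 355.71/0.8888 = 400.24 kg/s.
U = (1−0.865)×400.24 + 1463.6 = 1517.6 kg/s.
Purge M = 0.176×1517.6 = 267.1 kg/s.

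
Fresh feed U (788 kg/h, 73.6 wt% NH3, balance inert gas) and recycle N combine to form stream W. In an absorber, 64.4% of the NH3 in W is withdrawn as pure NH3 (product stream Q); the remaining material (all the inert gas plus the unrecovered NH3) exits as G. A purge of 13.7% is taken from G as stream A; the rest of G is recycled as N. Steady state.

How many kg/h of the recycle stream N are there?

inert gas enters only via U and leaves only via the purge: 788×0.264 = 0.137×(inert gas in G), and the absorber passes all inert gas, so inert gas in W = inert gas in G = 1518.5 kg/h.
NH3 in W: m_A = 788×0.736 + (1−0.137)·(1−0.644)·m_A, so m_A = 579.97/0.6928 = 837.17 kg/h.
G = (1−0.644)×837.17 + 1518.5 = 1816.5 kg/h.
Recycle N = (1−0.137)×1816.5 = 1567.7 kg/h.

1568 kg/h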